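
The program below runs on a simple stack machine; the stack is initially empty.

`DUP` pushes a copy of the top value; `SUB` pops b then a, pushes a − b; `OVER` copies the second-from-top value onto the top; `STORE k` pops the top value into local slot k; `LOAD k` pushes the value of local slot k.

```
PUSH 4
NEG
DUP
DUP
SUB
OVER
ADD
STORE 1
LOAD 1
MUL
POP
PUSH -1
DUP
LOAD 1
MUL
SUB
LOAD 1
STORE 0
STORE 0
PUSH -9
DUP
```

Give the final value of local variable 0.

PUSH 4  : 4
NEG     : -4
DUP     : -4 -4
DUP     : -4 -4 -4
SUB     : -4 0
OVER    : -4 0 -4
ADD     : -4 -4
STORE 1 : -4
LOAD 1  : -4 -4
MUL     : 16
POP     : (empty)
PUSH -1 : -1
DUP     : -1 -1
LOAD 1  : -1 -1 -4
MUL     : -1 4
SUB     : -5
LOAD 1  : -5 -4
STORE 0 : -5
STORE 0 : (empty)
PUSH -9 : -9
DUP     : -9 -9

-5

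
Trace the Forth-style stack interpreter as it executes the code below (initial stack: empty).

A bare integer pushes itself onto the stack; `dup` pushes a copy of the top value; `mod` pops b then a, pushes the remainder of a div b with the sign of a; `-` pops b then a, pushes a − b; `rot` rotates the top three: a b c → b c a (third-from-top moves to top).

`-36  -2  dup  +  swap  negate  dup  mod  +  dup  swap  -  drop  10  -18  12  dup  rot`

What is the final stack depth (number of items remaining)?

-36    → [-36]
-2     → [-36, -2]
dup    → [-36, -2, -2]
+      → [-36, -4]
swap   → [-4, -36]
negate → [-4, 36]
dup    → [-4, 36, 36]
mod    → [-4, 0]
+      → [-4]
dup    → [-4, -4]
swap   → [-4, -4]
-      → [0]
drop   → []
10     → [10]
-18    → [10, -18]
12     → [10, -18, 12]
dup    → [10, -18, 12, 12]
rot    → [10, 12, 12, -18]

4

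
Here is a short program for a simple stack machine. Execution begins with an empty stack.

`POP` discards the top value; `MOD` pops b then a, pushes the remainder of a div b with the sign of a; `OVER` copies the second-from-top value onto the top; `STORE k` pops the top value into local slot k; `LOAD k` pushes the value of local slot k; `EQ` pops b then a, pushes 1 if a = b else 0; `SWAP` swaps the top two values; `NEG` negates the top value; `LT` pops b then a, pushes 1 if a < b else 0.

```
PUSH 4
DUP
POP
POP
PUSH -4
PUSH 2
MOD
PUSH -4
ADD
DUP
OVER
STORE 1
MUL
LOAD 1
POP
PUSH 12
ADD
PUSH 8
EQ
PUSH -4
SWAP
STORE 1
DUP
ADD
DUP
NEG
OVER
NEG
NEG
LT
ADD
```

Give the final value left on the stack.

-8

PUSH 4  → 4
DUP     → 4 4
POP     → 4
POP     → (empty)
PUSH -4 → -4
PUSH 2  → -4 2
MOD     → 0
PUSH -4 → 0 -4
ADD     → -4
DUP     → -4 -4
OVER    → -4 -4 -4
STORE 1 → -4 -4
MUL     → 16
LOAD 1  → 16 -4
POP     → 16
PUSH 12 → 16 12
ADD     → 28
PUSH 8  → 28 8
EQ      → 0
PUSH -4 → 0 -4
SWAP    → -4 0
STORE 1 → -4
DUP     → -4 -4
ADD     → -8
DUP     → -8 -8
NEG     → -8 8
OVER    → -8 8 -8
NEG     → -8 8 8
NEG     → -8 8 -8
LT      → -8 0
ADD     → -8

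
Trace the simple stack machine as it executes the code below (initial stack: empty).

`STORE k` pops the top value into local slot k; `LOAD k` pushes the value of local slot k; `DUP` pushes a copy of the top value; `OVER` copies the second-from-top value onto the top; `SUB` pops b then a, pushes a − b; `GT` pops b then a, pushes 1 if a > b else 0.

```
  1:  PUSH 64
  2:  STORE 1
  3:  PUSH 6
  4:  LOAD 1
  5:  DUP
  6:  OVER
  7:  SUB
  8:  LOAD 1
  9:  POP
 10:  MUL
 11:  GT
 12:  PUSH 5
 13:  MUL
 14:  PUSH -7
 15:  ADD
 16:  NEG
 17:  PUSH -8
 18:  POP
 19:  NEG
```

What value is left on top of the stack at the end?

PUSH 64  64
STORE 1  (empty)
PUSH 6   6
LOAD 1   6 64
DUP      6 64 64
OVER     6 64 64 64
SUB      6 64 0
LOAD 1   6 64 0 64
POP      6 64 0
MUL      6 0
GT       1
PUSH 5   1 5
MUL      5
PUSH -7  5 -7
ADD      -2
NEG      2
PUSH -8  2 -8
POP      2
NEG      -2

-2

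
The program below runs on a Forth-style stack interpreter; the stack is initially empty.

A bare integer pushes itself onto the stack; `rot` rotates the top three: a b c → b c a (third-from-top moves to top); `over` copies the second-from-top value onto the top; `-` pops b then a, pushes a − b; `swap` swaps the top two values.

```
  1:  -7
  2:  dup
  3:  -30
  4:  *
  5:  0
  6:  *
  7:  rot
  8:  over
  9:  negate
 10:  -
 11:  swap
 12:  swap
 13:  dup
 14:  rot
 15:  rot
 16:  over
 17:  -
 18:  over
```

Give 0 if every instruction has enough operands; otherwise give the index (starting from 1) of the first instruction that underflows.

7

-7  -> [-7]
dup -> [-7, -7]
-30 -> [-7, -7, -30]
*   -> [-7, 210]
0   -> [-7, 210, 0]
*   -> [-7, 0]
rot  — needs 3 operands, stack has 2 → underflow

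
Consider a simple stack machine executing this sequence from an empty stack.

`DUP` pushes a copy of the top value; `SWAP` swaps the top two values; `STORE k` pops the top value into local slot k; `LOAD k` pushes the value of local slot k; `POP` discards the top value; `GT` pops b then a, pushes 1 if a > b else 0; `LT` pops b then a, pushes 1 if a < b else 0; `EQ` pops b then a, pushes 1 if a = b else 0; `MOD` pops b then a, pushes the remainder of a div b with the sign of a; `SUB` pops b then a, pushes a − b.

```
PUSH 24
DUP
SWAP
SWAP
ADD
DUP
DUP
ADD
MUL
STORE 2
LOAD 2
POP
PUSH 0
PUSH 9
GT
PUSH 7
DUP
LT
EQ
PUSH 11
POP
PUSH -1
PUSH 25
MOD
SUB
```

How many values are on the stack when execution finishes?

1

PUSH 24 → 24
DUP     → 24 24
SWAP    → 24 24
SWAP    → 24 24
ADD     → 48
DUP     → 48 48
DUP     → 48 48 48
ADD     → 48 96
MUL     → 4608
STORE 2 → (empty)
LOAD 2  → 4608
POP     → (empty)
PUSH 0  → 0
PUSH 9  → 0 9
GT      → 0
PUSH 7  → 0 7
DUP     → 0 7 7
LT      → 0 0
EQ      → 1
PUSH 11 → 1 11
POP     → 1
PUSH -1 → 1 -1
PUSH 25 → 1 -1 25
MOD     → 1 -1
SUB     → 2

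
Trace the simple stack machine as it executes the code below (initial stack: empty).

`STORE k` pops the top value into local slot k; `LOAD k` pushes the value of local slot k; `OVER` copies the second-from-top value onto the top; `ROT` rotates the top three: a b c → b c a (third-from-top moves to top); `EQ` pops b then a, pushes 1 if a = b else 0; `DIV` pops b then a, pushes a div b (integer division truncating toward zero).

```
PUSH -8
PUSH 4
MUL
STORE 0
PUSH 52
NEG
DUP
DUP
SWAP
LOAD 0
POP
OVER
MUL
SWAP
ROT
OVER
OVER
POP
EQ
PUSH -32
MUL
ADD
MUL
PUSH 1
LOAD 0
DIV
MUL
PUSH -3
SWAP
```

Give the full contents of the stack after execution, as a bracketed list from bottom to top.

PUSH -8  -> -8
PUSH 4   -> -8 4
MUL      -> -32
STORE 0  -> (empty)
PUSH 52  -> 52
NEG      -> -52
DUP      -> -52 -52
DUP      -> -52 -52 -52
SWAP     -> -52 -52 -52
LOAD 0   -> -52 -52 -52 -32
POP      -> -52 -52 -52
OVER     -> -52 -52 -52 -52
MUL      -> -52 -52 2704
SWAP     -> -52 2704 -52
ROT      -> 2704 -52 -52
OVER     -> 2704 -52 -52 -52
OVER     -> 2704 -52 -52 -52 -52
POP      -> 2704 -52 -52 -52
EQ       -> 2704 -52 1
PUSH -32 -> 2704 -52 1 -32
MUL      -> 2704 -52 -32
ADD      -> 2704 -84
MUL      -> -227136
PUSH 1   -> -227136 1
LOAD 0   -> -227136 1 -32
DIV      -> -227136 0
MUL      -> 0
PUSH -3  -> 0 -3
SWAP     -> -3 0

[-3, 0]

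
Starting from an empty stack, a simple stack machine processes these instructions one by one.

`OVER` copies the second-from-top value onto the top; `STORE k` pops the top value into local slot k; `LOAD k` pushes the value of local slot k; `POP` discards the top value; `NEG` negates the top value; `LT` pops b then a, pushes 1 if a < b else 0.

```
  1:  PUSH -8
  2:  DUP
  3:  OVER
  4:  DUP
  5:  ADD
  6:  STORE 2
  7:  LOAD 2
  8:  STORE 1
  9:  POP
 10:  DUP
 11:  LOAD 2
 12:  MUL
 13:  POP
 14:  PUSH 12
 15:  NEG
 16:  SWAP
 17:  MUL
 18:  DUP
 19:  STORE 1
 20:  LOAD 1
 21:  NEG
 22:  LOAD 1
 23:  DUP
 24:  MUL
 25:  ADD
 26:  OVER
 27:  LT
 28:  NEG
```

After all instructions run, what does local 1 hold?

96

PUSH -8  [-8]
DUP      [-8, -8]
OVER     [-8, -8, -8]
DUP      [-8, -8, -8, -8]
ADD      [-8, -8, -16]
STORE 2  [-8, -8]
LOAD 2   [-8, -8, -16]
STORE 1  [-8, -8]
POP      [-8]
DUP      [-8, -8]
LOAD 2   [-8, -8, -16]
MUL      [-8, 128]
POP      [-8]
PUSH 12  [-8, 12]
NEG      [-8, -12]
SWAP     [-12, -8]
MUL      [96]
DUP      [96, 96]
STORE 1  [96]
LOAD 1   [96, 96]
NEG      [96, -96]
LOAD 1   [96, -96, 96]
DUP      [96, -96, 96, 96]
MUL      [96, -96, 9216]
ADD      [96, 9120]
OVER     [96, 9120, 96]
LT       [96, 0]
NEG      [96, 0]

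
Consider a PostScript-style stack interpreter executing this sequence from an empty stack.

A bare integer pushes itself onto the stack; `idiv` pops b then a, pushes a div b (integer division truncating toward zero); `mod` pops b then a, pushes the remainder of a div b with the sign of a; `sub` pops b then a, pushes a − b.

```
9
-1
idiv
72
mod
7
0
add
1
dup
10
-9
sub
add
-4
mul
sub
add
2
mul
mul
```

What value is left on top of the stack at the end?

9    -> 9
-1   -> 9 -1
idiv -> -9
72   -> -9 72
mod  -> -9
7    -> -9 7
0    -> -9 7 0
add  -> -9 7
1    -> -9 7 1
dup  -> -9 7 1 1
10   -> -9 7 1 1 10
-9   -> -9 7 1 1 10 -9
sub  -> -9 7 1 1 19
add  -> -9 7 1 20
-4   -> -9 7 1 20 -4
mul  -> -9 7 1 -80
sub  -> -9 7 81
add  -> -9 88
2    -> -9 88 2
mul  -> -9 176
mul  -> -1584

-1584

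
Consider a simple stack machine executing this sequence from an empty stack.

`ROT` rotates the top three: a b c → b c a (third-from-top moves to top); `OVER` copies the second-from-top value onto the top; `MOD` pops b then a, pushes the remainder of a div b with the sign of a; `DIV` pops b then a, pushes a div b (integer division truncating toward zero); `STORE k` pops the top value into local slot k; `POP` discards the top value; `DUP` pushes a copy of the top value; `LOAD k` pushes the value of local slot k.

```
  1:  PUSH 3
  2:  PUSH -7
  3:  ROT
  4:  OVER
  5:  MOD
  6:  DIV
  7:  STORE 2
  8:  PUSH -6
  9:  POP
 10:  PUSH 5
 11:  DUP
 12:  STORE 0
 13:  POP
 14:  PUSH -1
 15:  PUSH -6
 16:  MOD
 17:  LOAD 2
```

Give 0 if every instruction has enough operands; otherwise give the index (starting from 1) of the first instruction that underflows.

PUSH 3  -> [3]
PUSH -7 -> [3, -7]
ROT  — needs 3 operands, stack has 2 → underflow

3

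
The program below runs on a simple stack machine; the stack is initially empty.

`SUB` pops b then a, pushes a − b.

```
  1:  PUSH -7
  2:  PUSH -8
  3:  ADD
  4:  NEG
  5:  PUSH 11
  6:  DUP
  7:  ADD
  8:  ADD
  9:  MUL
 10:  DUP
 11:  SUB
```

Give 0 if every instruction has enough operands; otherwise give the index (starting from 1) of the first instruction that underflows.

9

PUSH -7  -7
PUSH -8  -7 -8
ADD      -15
NEG      15
PUSH 11  15 11
DUP      15 11 11
ADD      15 22
ADD      37
MUL  — needs 2 operands, stack has 1 → underflow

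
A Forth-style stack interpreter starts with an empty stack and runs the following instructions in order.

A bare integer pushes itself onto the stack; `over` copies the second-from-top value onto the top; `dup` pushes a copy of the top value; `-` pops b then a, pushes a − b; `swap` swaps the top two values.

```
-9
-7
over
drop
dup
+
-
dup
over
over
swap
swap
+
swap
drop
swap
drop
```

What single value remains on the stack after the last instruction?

-9    [-9]
-7    [-9, -7]
over  [-9, -7, -9]
drop  [-9, -7]
dup   [-9, -7, -7]
+     [-9, -14]
-     [5]
dup   [5, 5]
over  [5, 5, 5]
over  [5, 5, 5, 5]
swap  [5, 5, 5, 5]
swap  [5, 5, 5, 5]
+     [5, 5, 10]
swap  [5, 10, 5]
drop  [5, 10]
swap  [10, 5]
drop  [10]

10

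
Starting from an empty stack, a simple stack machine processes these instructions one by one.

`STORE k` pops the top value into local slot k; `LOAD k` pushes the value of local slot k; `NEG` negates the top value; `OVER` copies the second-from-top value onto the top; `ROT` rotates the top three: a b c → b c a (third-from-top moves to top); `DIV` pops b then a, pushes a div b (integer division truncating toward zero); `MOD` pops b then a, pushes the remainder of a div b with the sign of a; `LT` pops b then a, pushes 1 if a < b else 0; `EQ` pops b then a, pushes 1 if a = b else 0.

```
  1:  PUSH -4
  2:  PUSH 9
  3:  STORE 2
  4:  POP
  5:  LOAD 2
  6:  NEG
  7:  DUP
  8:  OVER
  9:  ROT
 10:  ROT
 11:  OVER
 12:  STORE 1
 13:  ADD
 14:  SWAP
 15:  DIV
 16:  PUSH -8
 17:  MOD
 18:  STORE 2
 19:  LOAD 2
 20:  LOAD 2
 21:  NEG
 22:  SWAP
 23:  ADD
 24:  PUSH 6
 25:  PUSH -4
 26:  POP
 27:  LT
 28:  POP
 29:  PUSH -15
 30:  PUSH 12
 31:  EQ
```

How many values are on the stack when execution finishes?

1

PUSH -4   [-4]
PUSH 9    [-4, 9]
STORE 2   [-4]
POP       []
LOAD 2    [9]
NEG       [-9]
DUP       [-9, -9]
OVER      [-9, -9, -9]
ROT       [-9, -9, -9]
ROT       [-9, -9, -9]
OVER      [-9, -9, -9, -9]
STORE 1   [-9, -9, -9]
ADD       [-9, -18]
SWAP      [-18, -9]
DIV       [2]
PUSH -8   [2, -8]
MOD       [2]
STORE 2   []
LOAD 2    [2]
LOAD 2    [2, 2]
NEG       [2, -2]
SWAP      [-2, 2]
ADD       [0]
PUSH 6    [0, 6]
PUSH -4   [0, 6, -4]
POP       [0, 6]
LT        [1]
POP       []
PUSH -15  [-15]
PUSH 12   [-15, 12]
EQ        [0]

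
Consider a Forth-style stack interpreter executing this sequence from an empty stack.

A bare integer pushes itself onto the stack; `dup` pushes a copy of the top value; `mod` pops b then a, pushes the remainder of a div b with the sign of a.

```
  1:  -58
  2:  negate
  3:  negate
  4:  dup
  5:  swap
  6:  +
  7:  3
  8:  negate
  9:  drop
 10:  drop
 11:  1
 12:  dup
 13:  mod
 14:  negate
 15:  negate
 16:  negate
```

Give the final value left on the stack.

0

-58    : [-58]
negate : [58]
negate : [-58]
dup    : [-58, -58]
swap   : [-58, -58]
+      : [-116]
3      : [-116, 3]
negate : [-116, -3]
drop   : [-116]
drop   : []
1      : [1]
dup    : [1, 1]
mod    : [0]
negate : [0]
negate : [0]
negate : [0]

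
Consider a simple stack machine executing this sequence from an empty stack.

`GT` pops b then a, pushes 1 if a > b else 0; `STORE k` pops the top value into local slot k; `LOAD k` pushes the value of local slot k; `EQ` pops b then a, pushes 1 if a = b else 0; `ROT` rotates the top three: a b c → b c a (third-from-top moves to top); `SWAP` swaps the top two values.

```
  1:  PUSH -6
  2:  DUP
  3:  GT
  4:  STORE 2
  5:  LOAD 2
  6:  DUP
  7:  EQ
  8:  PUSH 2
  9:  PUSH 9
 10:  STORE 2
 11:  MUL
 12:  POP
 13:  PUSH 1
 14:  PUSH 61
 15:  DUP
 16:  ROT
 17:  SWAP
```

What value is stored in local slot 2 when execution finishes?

PUSH -6 -> -6
DUP     -> -6 -6
GT      -> 0
STORE 2 -> (empty)
LOAD 2  -> 0
DUP     -> 0 0
EQ      -> 1
PUSH 2  -> 1 2
PUSH 9  -> 1 2 9
STORE 2 -> 1 2
MUL     -> 2
POP     -> (empty)
PUSH 1  -> 1
PUSH 61 -> 1 61
DUP     -> 1 61 61
ROT     -> 61 61 1
SWAP    -> 61 1 61

9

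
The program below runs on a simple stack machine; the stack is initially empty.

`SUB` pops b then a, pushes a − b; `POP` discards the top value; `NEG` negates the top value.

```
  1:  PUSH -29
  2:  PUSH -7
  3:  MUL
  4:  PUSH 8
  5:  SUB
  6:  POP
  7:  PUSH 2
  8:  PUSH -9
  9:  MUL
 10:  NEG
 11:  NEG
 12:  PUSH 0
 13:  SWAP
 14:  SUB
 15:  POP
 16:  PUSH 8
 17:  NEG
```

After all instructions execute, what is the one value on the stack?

-8

PUSH -29 : [-29]
PUSH -7  : [-29, -7]
MUL      : [203]
PUSH 8   : [203, 8]
SUB      : [195]
POP      : []
PUSH 2   : [2]
PUSH -9  : [2, -9]
MUL      : [-18]
NEG      : [18]
NEG      : [-18]
PUSH 0   : [-18, 0]
SWAP     : [0, -18]
SUB      : [18]
POP      : []
PUSH 8   : [8]
NEG      : [-8]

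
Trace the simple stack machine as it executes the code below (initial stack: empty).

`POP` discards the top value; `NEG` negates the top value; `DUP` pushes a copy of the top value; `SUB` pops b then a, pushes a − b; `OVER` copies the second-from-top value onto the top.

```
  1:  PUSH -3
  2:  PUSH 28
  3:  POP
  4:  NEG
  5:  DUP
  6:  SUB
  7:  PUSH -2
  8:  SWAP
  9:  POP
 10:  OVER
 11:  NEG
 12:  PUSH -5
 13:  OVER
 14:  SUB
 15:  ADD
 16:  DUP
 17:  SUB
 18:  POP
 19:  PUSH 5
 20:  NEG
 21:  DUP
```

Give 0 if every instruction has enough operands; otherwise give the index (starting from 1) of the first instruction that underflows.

PUSH -3  -3
PUSH 28  -3 28
POP      -3
NEG      3
DUP      3 3
SUB      0
PUSH -2  0 -2
SWAP     -2 0
POP      -2
OVER  — needs 2 operands, stack has 1 → underflow

10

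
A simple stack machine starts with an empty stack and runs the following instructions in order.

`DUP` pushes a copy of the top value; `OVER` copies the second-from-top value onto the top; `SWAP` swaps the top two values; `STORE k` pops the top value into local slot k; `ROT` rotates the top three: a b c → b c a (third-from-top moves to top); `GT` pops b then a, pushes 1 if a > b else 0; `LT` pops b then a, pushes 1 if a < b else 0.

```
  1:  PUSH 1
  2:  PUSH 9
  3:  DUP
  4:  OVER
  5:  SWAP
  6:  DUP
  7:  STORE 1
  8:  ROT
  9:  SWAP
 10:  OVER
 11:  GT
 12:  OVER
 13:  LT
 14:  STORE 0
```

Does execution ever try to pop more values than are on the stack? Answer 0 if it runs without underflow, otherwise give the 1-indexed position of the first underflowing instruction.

0

PUSH 1  → 1
PUSH 9  → 1 9
DUP     → 1 9 9
OVER    → 1 9 9 9
SWAP    → 1 9 9 9
DUP     → 1 9 9 9 9
STORE 1 → 1 9 9 9
ROT     → 1 9 9 9
SWAP    → 1 9 9 9
OVER    → 1 9 9 9 9
GT      → 1 9 9 0
OVER    → 1 9 9 0 9
LT      → 1 9 9 1
STORE 0 → 1 9 9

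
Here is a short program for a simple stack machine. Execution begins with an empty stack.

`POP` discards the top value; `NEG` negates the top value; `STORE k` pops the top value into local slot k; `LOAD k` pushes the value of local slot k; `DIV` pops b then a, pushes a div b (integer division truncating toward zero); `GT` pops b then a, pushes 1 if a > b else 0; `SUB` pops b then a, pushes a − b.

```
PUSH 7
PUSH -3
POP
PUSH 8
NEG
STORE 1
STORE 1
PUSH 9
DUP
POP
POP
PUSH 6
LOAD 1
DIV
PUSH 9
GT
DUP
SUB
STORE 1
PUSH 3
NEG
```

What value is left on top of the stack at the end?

PUSH 7   [7]
PUSH -3  [7, -3]
POP      [7]
PUSH 8   [7, 8]
NEG      [7, -8]
STORE 1  [7]
STORE 1  []
PUSH 9   [9]
DUP      [9, 9]
POP      [9]
POP      []
PUSH 6   [6]
LOAD 1   [6, 7]
DIV      [0]
PUSH 9   [0, 9]
GT       [0]
DUP      [0, 0]
SUB      [0]
STORE 1  []
PUSH 3   [3]
NEG      [-3]

-3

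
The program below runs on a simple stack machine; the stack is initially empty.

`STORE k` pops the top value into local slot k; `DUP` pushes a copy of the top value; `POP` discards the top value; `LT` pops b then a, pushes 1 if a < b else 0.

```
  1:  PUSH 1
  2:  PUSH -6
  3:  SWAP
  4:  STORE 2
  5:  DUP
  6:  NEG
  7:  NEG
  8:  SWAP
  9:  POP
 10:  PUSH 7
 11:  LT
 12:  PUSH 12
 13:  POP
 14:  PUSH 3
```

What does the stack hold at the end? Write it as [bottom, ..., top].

PUSH 1  -> 1
PUSH -6 -> 1 -6
SWAP    -> -6 1
STORE 2 -> -6
DUP     -> -6 -6
NEG     -> -6 6
NEG     -> -6 -6
SWAP    -> -6 -6
POP     -> -6
PUSH 7  -> -6 7
LT      -> 1
PUSH 12 -> 1 12
POP     -> 1
PUSH 3  -> 1 3

[1, 3]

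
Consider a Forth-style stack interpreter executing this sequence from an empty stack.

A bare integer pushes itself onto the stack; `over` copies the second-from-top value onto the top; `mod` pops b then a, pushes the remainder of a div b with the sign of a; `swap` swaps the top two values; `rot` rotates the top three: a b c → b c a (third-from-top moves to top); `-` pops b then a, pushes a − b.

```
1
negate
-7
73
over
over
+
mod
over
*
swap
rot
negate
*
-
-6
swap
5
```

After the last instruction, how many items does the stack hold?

3

1       1
negate  -1
-7      -1 -7
73      -1 -7 73
over    -1 -7 73 -7
over    -1 -7 73 -7 73
+       -1 -7 73 66
mod     -1 -7 7
over    -1 -7 7 -7
*       -1 -7 -49
swap    -1 -49 -7
rot     -49 -7 -1
negate  -49 -7 1
*       -49 -7
-       -42
-6      -42 -6
swap    -6 -42
5       -6 -42 5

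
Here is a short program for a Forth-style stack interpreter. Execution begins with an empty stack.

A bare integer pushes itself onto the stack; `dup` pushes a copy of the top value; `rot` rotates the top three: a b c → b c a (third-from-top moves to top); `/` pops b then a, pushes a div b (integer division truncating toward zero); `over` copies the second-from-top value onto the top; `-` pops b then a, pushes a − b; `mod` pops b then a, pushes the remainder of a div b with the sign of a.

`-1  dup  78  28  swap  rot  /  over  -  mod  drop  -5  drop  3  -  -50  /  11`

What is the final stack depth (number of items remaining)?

-1   -> -1
dup  -> -1 -1
78   -> -1 -1 78
28   -> -1 -1 78 28
swap -> -1 -1 28 78
rot  -> -1 28 78 -1
/    -> -1 28 -78
over -> -1 28 -78 28
-    -> -1 28 -106
mod  -> -1 28
drop -> -1
-5   -> -1 -5
drop -> -1
3    -> -1 3
-    -> -4
-50  -> -4 -50
/    -> 0
11   -> 0 11

2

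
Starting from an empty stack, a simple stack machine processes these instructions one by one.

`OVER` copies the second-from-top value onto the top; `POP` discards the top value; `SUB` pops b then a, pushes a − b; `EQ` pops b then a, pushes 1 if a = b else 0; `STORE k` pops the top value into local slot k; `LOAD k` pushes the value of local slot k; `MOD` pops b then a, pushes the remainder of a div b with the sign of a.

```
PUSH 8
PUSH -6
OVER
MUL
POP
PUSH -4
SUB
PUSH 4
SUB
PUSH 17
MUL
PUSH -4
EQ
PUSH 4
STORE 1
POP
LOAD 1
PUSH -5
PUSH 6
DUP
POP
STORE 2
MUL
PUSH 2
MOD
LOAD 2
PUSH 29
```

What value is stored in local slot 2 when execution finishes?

6

PUSH 8   [8]
PUSH -6  [8, -6]
OVER     [8, -6, 8]
MUL      [8, -48]
POP      [8]
PUSH -4  [8, -4]
SUB      [12]
PUSH 4   [12, 4]
SUB      [8]
PUSH 17  [8, 17]
MUL      [136]
PUSH -4  [136, -4]
EQ       [0]
PUSH 4   [0, 4]
STORE 1  [0]
POP      []
LOAD 1   [4]
PUSH -5  [4, -5]
PUSH 6   [4, -5, 6]
DUP      [4, -5, 6, 6]
POP      [4, -5, 6]
STORE 2  [4, -5]
MUL      [-20]
PUSH 2   [-20, 2]
MOD      [0]
LOAD 2   [0, 6]
PUSH 29  [0, 6, 29]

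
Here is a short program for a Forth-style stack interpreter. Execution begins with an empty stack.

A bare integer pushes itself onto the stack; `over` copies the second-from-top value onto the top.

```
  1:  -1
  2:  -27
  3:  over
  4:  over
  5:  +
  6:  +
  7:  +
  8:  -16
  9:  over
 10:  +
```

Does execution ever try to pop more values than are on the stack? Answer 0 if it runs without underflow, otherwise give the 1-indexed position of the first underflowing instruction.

-1   -> -1
-27  -> -1 -27
over -> -1 -27 -1
over -> -1 -27 -1 -27
+    -> -1 -27 -28
+    -> -1 -55
+    -> -56
-16  -> -56 -16
over -> -56 -16 -56
+    -> -56 -72

0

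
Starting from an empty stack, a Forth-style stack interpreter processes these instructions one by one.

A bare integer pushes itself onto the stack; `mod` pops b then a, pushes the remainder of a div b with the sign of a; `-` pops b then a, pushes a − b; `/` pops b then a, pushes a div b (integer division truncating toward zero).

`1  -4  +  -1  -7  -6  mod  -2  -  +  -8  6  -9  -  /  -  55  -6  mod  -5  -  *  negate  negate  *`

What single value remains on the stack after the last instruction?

1       [1]
-4      [1, -4]
+       [-3]
-1      [-3, -1]
-7      [-3, -1, -7]
-6      [-3, -1, -7, -6]
mod     [-3, -1, -1]
-2      [-3, -1, -1, -2]
-       [-3, -1, 1]
+       [-3, 0]
-8      [-3, 0, -8]
6       [-3, 0, -8, 6]
-9      [-3, 0, -8, 6, -9]
-       [-3, 0, -8, 15]
/       [-3, 0, 0]
-       [-3, 0]
55      [-3, 0, 55]
-6      [-3, 0, 55, -6]
mod     [-3, 0, 1]
-5      [-3, 0, 1, -5]
-       [-3, 0, 6]
*       [-3, 0]
negate  [-3, 0]
negate  [-3, 0]
*       [0]

0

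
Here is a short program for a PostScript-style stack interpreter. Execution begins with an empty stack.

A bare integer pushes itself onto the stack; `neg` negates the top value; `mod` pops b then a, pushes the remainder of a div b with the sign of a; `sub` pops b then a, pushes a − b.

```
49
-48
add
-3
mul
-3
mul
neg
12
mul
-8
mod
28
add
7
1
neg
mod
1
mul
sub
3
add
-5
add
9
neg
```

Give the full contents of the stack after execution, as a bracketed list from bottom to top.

[22, -9]

49  → [49]
-48 → [49, -48]
add → [1]
-3  → [1, -3]
mul → [-3]
-3  → [-3, -3]
mul → [9]
neg → [-9]
12  → [-9, 12]
mul → [-108]
-8  → [-108, -8]
mod → [-4]
28  → [-4, 28]
add → [24]
7   → [24, 7]
1   → [24, 7, 1]
neg → [24, 7, -1]
mod → [24, 0]
1   → [24, 0, 1]
mul → [24, 0]
sub → [24]
3   → [24, 3]
add → [27]
-5  → [27, -5]
add → [22]
9   → [22, 9]
neg → [22, -9]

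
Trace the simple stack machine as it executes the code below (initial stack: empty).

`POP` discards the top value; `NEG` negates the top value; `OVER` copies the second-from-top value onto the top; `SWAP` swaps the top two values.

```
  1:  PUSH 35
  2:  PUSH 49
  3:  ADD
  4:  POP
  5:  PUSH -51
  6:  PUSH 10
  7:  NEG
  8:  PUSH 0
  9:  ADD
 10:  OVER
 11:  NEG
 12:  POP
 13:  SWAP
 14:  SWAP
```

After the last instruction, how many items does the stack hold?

PUSH 35   [35]
PUSH 49   [35, 49]
ADD       [84]
POP       []
PUSH -51  [-51]
PUSH 10   [-51, 10]
NEG       [-51, -10]
PUSH 0    [-51, -10, 0]
ADD       [-51, -10]
OVER      [-51, -10, -51]
NEG       [-51, -10, 51]
POP       [-51, -10]
SWAP      [-10, -51]
SWAP      [-51, -10]

2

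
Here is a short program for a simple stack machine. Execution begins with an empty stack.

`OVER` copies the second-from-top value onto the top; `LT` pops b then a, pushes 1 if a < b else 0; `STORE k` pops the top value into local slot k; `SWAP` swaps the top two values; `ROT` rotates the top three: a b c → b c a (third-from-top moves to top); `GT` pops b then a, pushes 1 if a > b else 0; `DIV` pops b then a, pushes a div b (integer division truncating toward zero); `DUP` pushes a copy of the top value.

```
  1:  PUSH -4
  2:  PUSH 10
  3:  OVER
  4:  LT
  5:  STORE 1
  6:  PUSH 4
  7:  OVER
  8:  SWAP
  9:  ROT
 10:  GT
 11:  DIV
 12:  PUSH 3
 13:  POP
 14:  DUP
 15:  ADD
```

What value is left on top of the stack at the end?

-8

PUSH -4 : [-4]
PUSH 10 : [-4, 10]
OVER    : [-4, 10, -4]
LT      : [-4, 0]
STORE 1 : [-4]
PUSH 4  : [-4, 4]
OVER    : [-4, 4, -4]
SWAP    : [-4, -4, 4]
ROT     : [-4, 4, -4]
GT      : [-4, 1]
DIV     : [-4]
PUSH 3  : [-4, 3]
POP     : [-4]
DUP     : [-4, -4]
ADD     : [-8]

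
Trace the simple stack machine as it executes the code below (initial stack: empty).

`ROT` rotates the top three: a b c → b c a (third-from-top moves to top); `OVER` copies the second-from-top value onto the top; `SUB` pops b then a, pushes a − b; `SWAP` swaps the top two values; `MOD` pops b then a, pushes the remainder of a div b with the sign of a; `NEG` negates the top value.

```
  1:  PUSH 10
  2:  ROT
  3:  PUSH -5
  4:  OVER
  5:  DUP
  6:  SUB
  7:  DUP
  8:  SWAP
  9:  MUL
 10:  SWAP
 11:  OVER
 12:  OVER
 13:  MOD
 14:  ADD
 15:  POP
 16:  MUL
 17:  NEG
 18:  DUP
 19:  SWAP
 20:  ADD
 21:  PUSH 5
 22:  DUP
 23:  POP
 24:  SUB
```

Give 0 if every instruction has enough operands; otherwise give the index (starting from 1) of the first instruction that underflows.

PUSH 10 → [10]
ROT  — needs 3 operands, stack has 1 → underflow

2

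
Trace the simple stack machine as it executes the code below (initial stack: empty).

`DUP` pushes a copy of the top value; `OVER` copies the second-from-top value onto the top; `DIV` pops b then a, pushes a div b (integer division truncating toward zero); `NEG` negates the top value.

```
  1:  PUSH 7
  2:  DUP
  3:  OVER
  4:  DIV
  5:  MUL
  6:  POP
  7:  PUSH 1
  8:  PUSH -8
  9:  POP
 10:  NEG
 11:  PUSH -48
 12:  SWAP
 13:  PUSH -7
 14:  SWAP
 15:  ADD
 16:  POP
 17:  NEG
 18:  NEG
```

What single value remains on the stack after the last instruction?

-48

PUSH 7   : 7
DUP      : 7 7
OVER     : 7 7 7
DIV      : 7 1
MUL      : 7
POP      : (empty)
PUSH 1   : 1
PUSH -8  : 1 -8
POP      : 1
NEG      : -1
PUSH -48 : -1 -48
SWAP     : -48 -1
PUSH -7  : -48 -1 -7
SWAP     : -48 -7 -1
ADD      : -48 -8
POP      : -48
NEG      : 48
NEG      : -48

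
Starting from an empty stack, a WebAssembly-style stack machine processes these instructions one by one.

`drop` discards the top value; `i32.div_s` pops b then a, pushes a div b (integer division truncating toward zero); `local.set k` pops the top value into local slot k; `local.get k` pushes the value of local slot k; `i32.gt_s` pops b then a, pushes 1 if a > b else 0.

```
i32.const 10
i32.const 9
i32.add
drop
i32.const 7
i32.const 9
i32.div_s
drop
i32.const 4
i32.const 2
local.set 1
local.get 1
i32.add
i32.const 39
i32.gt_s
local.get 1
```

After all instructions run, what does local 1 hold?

2

i32.const 10 → [10]
i32.const 9  → [10, 9]
i32.add      → [19]
drop         → []
i32.const 7  → [7]
i32.const 9  → [7, 9]
i32.div_s    → [0]
drop         → []
i32.const 4  → [4]
i32.const 2  → [4, 2]
local.set 1  → [4]
local.get 1  → [4, 2]
i32.add      → [6]
i32.const 39 → [6, 39]
i32.gt_s     → [0]
local.get 1  → [0, 2]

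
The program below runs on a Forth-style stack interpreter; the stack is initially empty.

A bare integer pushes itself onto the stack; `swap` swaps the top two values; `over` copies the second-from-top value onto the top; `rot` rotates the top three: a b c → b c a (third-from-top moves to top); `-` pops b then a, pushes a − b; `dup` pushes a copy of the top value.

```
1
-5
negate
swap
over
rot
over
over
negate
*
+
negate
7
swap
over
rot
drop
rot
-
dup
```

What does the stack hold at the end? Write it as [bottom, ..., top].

1       1
-5      1 -5
negate  1 5
swap    5 1
over    5 1 5
rot     1 5 5
over    1 5 5 5
over    1 5 5 5 5
negate  1 5 5 5 -5
*       1 5 5 -25
+       1 5 -20
negate  1 5 20
7       1 5 20 7
swap    1 5 7 20
over    1 5 7 20 7
rot     1 5 20 7 7
drop    1 5 20 7
rot     1 20 7 5
-       1 20 2
dup     1 20 2 2

[1, 20, 2, 2]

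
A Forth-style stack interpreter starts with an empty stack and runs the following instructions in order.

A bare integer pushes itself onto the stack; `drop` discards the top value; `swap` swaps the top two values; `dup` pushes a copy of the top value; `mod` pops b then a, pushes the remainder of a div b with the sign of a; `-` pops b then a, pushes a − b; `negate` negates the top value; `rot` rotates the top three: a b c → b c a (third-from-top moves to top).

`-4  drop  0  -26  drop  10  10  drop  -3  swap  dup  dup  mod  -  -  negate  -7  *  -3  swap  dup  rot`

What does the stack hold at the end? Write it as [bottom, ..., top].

-4     → -4
drop   → (empty)
0      → 0
-26    → 0 -26
drop   → 0
10     → 0 10
10     → 0 10 10
drop   → 0 10
-3     → 0 10 -3
swap   → 0 -3 10
dup    → 0 -3 10 10
dup    → 0 -3 10 10 10
mod    → 0 -3 10 0
-      → 0 -3 10
-      → 0 -13
negate → 0 13
-7     → 0 13 -7
*      → 0 -91
-3     → 0 -91 -3
swap   → 0 -3 -91
dup    → 0 -3 -91 -91
rot    → 0 -91 -91 -3

[0, -91, -91, -3]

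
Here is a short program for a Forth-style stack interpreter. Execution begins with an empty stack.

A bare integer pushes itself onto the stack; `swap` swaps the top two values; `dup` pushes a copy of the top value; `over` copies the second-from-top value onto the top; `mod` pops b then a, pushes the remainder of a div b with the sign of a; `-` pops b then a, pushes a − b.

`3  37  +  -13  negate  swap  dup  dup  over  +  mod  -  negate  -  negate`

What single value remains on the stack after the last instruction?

-13

3      : 3
37     : 3 37
+      : 40
-13    : 40 -13
negate : 40 13
swap   : 13 40
dup    : 13 40 40
dup    : 13 40 40 40
over   : 13 40 40 40 40
+      : 13 40 40 80
mod    : 13 40 40
-      : 13 0
negate : 13 0
-      : 13
negate : -13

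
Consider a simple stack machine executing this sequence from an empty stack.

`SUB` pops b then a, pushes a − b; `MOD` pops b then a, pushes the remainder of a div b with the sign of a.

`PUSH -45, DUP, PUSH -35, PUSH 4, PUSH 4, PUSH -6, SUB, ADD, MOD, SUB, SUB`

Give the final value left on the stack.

-7

PUSH -45  -45
DUP       -45 -45
PUSH -35  -45 -45 -35
PUSH 4    -45 -45 -35 4
PUSH 4    -45 -45 -35 4 4
PUSH -6   -45 -45 -35 4 4 -6
SUB       -45 -45 -35 4 10
ADD       -45 -45 -35 14
MOD       -45 -45 -7
SUB       -45 -38
SUB       -7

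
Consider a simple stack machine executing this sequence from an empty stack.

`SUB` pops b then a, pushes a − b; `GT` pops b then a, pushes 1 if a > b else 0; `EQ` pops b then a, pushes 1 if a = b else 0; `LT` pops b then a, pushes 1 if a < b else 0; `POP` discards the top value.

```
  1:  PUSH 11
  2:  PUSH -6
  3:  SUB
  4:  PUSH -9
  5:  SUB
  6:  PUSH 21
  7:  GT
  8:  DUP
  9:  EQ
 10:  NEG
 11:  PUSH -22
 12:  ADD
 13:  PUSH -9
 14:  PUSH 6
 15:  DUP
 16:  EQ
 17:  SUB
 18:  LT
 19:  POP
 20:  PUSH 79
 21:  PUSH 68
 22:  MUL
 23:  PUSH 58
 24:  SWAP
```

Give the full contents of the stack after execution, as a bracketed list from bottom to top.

PUSH 11  -> 11
PUSH -6  -> 11 -6
SUB      -> 17
PUSH -9  -> 17 -9
SUB      -> 26
PUSH 21  -> 26 21
GT       -> 1
DUP      -> 1 1
EQ       -> 1
NEG      -> -1
PUSH -22 -> -1 -22
ADD      -> -23
PUSH -9  -> -23 -9
PUSH 6   -> -23 -9 6
DUP      -> -23 -9 6 6
EQ       -> -23 -9 1
SUB      -> -23 -10
LT       -> 1
POP      -> (empty)
PUSH 79  -> 79
PUSH 68  -> 79 68
MUL      -> 5372
PUSH 58  -> 5372 58
SWAP     -> 58 5372

[58, 5372]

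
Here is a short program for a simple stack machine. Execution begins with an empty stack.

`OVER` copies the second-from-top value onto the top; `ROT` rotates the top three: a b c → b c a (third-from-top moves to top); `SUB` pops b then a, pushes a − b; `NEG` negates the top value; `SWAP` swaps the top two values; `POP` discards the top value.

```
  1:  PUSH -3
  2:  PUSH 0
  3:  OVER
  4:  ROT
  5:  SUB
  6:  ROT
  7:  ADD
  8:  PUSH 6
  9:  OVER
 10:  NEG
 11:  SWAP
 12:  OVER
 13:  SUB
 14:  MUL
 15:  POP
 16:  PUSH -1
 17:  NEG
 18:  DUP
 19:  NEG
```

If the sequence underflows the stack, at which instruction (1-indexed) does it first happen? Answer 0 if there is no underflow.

6

PUSH -3 : -3
PUSH 0  : -3 0
OVER    : -3 0 -3
ROT     : 0 -3 -3
SUB     : 0 0
ROT  — needs 3 operands, stack has 2 → underflow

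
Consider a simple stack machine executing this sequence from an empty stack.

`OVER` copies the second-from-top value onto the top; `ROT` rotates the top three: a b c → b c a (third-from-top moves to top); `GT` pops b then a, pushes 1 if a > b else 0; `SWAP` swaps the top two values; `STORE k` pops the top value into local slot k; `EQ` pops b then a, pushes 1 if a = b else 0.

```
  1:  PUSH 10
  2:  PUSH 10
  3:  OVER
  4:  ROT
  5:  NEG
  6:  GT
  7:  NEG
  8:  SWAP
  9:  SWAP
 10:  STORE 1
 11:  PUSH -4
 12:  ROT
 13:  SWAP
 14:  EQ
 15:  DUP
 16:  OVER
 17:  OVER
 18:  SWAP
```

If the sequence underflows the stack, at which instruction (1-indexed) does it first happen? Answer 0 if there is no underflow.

PUSH 10  10
PUSH 10  10 10
OVER     10 10 10
ROT      10 10 10
NEG      10 10 -10
GT       10 1
NEG      10 -1
SWAP     -1 10
SWAP     10 -1
STORE 1  10
PUSH -4  10 -4
ROT  — needs 3 operands, stack has 2 → underflow

12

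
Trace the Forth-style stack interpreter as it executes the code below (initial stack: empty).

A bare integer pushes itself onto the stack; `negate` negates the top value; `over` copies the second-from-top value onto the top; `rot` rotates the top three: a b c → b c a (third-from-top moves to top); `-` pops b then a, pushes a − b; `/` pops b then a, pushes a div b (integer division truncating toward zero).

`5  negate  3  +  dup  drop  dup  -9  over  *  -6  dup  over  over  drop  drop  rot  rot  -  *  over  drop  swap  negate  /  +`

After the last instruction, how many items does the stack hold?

1

5      : 5
negate : -5
3      : -5 3
+      : -2
dup    : -2 -2
drop   : -2
dup    : -2 -2
-9     : -2 -2 -9
over   : -2 -2 -9 -2
*      : -2 -2 18
-6     : -2 -2 18 -6
dup    : -2 -2 18 -6 -6
over   : -2 -2 18 -6 -6 -6
over   : -2 -2 18 -6 -6 -6 -6
drop   : -2 -2 18 -6 -6 -6
drop   : -2 -2 18 -6 -6
rot    : -2 -2 -6 -6 18
rot    : -2 -2 -6 18 -6
-      : -2 -2 -6 24
*      : -2 -2 -144
over   : -2 -2 -144 -2
drop   : -2 -2 -144
swap   : -2 -144 -2
negate : -2 -144 2
/      : -2 -72
+      : -74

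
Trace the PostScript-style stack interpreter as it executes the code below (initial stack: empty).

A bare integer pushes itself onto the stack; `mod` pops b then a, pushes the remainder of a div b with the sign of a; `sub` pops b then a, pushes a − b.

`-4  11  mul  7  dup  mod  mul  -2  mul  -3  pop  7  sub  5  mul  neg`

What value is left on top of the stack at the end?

-4  → -4
11  → -4 11
mul → -44
7   → -44 7
dup → -44 7 7
mod → -44 0
mul → 0
-2  → 0 -2
mul → 0
-3  → 0 -3
pop → 0
7   → 0 7
sub → -7
5   → -7 5
mul → -35
neg → 35

35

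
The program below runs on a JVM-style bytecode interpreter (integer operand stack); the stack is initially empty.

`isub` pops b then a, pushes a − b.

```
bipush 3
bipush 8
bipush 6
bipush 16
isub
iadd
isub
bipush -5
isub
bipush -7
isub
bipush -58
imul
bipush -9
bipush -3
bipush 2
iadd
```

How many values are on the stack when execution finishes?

bipush 3   → 3
bipush 8   → 3 8
bipush 6   → 3 8 6
bipush 16  → 3 8 6 16
isub       → 3 8 -10
iadd       → 3 -2
isub       → 5
bipush -5  → 5 -5
isub       → 10
bipush -7  → 10 -7
isub       → 17
bipush -58 → 17 -58
imul       → -986
bipush -9  → -986 -9
bipush -3  → -986 -9 -3
bipush 2   → -986 -9 -3 2
iadd       → -986 -9 -1

3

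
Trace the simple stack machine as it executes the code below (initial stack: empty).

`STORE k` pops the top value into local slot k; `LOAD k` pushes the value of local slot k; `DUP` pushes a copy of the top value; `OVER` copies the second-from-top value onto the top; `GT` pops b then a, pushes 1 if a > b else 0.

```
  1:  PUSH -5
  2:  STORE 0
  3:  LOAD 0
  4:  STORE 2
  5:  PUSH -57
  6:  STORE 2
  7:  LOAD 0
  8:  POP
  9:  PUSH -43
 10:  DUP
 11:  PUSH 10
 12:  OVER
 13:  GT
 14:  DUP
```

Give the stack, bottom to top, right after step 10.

[-43, -43]

PUSH -5  : -5
STORE 0  : (empty)
LOAD 0   : -5
STORE 2  : (empty)
PUSH -57 : -57
STORE 2  : (empty)
LOAD 0   : -5
POP      : (empty)
PUSH -43 : -43
DUP      : -43 -43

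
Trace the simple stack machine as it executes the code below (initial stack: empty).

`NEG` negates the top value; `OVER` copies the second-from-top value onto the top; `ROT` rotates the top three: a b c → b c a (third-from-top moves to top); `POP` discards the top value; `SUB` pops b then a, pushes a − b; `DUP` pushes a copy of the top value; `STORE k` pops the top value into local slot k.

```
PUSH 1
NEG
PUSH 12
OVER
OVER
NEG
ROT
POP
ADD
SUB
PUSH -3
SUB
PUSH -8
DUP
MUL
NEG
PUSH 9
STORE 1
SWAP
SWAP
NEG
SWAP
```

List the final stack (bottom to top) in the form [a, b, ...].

[64, 15]

PUSH 1  -> 1
NEG     -> -1
PUSH 12 -> -1 12
OVER    -> -1 12 -1
OVER    -> -1 12 -1 12
NEG     -> -1 12 -1 -12
ROT     -> -1 -1 -12 12
POP     -> -1 -1 -12
ADD     -> -1 -13
SUB     -> 12
PUSH -3 -> 12 -3
SUB     -> 15
PUSH -8 -> 15 -8
DUP     -> 15 -8 -8
MUL     -> 15 64
NEG     -> 15 -64
PUSH 9  -> 15 -64 9
STORE 1 -> 15 -64
SWAP    -> -64 15
SWAP    -> 15 -64
NEG     -> 15 64
SWAP    -> 64 15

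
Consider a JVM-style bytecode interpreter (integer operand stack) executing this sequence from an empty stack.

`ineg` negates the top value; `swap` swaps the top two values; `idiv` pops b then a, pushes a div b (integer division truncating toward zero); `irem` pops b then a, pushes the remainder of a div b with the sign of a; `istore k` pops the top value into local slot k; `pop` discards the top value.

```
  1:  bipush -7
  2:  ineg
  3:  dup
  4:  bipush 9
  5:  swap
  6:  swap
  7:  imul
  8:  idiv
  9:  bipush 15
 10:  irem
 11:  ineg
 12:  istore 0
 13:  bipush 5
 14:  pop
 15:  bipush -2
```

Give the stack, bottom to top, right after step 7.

[7, 63]

bipush -7 → -7
ineg      → 7
dup       → 7 7
bipush 9  → 7 7 9
swap      → 7 9 7
swap      → 7 7 9
imul      → 7 63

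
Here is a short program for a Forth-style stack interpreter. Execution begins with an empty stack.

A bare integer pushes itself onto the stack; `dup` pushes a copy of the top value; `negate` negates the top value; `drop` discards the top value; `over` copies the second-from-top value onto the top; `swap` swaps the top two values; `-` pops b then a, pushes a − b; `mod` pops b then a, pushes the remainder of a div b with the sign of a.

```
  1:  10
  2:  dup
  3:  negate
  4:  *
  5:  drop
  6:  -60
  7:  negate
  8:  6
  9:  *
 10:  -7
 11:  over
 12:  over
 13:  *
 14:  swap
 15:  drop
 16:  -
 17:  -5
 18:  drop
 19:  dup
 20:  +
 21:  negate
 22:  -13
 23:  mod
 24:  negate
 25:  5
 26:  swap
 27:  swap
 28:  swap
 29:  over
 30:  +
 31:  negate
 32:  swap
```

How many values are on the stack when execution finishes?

2

10     -> [10]
dup    -> [10, 10]
negate -> [10, -10]
*      -> [-100]
drop   -> []
-60    -> [-60]
negate -> [60]
6      -> [60, 6]
*      -> [360]
-7     -> [360, -7]
over   -> [360, -7, 360]
over   -> [360, -7, 360, -7]
*      -> [360, -7, -2520]
swap   -> [360, -2520, -7]
drop   -> [360, -2520]
-      -> [2880]
-5     -> [2880, -5]
drop   -> [2880]
dup    -> [2880, 2880]
+      -> [5760]
negate -> [-5760]
-13    -> [-5760, -13]
mod    -> [-1]
negate -> [1]
5      -> [1, 5]
swap   -> [5, 1]
swap   -> [1, 5]
swap   -> [5, 1]
over   -> [5, 1, 5]
+      -> [5, 6]
negate -> [5, -6]
swap   -> [-6, 5]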